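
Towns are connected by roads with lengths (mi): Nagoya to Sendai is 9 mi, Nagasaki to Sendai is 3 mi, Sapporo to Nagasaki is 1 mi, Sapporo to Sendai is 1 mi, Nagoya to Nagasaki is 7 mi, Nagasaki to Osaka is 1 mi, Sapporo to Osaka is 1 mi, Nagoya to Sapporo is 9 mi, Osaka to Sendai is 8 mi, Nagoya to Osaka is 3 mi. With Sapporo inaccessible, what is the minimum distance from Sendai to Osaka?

4

Comparing a few candidate routes:
Sendai → Nagasaki → Osaka: 3 + 1 = 4
Sendai → Osaka: 8
Sendai → Nagoya → Osaka: 9 + 3 = 12
Best route has total 4 mi.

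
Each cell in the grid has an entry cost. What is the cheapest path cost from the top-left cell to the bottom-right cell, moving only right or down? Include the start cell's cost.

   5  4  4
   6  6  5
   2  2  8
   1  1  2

17

Take r0c0→r1c0→r2c0→r3c0→r3c1→r3c2 for a total of 5 + 6 + 2 + 1 + 1 + 2 = 17.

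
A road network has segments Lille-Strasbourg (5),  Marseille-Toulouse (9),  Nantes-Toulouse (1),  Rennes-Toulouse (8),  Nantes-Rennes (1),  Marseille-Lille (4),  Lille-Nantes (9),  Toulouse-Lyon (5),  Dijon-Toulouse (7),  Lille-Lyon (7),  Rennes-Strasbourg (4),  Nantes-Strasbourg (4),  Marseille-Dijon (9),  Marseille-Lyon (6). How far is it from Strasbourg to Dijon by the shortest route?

A few of the Strasbourg→Dijon routes:
Strasbourg - Lille - Marseille - Dijon: 5 + 4 + 9 = 18
Strasbourg - Rennes - Nantes - Toulouse - Dijon: 4 + 1 + 1 + 7 = 13
Strasbourg - Nantes - Rennes - Toulouse - Dijon: 4 + 1 + 8 + 7 = 20
Strasbourg - Rennes - Toulouse - Dijon: 4 + 8 + 7 = 19
Strasbourg - Nantes - Toulouse - Dijon: 4 + 1 + 7 = 12
Shortest: 12 mi.

12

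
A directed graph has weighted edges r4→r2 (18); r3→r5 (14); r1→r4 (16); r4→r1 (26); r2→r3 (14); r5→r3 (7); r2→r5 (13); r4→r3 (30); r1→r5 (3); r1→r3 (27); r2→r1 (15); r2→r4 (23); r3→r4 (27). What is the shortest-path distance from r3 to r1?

53

Routes from r3 to r1:
r3 -> r4 -> r2 -> r1: 27 + 18 + 15 = 60
r3 -> r4 -> r1: 27 + 26 = 53
Best route has total 53.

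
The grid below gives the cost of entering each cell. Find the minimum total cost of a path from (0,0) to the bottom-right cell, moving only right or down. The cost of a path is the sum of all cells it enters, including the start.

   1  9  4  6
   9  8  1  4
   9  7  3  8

26

Take r0c0 -> r0c1 -> r0c2 -> r1c2 -> r2c2 -> r2c3 for a total of 1 + 9 + 4 + 1 + 3 + 8 = 26.
For comparison, the top-then-right route costs 32.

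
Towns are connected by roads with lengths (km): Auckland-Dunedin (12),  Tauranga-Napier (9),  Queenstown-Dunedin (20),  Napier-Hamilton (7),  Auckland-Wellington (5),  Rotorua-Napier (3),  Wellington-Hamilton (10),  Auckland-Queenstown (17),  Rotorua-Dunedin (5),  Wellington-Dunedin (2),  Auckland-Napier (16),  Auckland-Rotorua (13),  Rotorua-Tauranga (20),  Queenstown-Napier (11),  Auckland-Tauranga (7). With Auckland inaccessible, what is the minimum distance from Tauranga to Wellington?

19

Checking several routes:
Tauranga -> Rotorua -> Dunedin -> Wellington: 20 + 5 + 2 = 27
Tauranga -> Napier -> Hamilton -> Wellington: 9 + 7 + 10 = 26
Tauranga -> Napier -> Rotorua -> Dunedin -> Wellington: 9 + 3 + 5 + 2 = 19
Shortest: 19 km.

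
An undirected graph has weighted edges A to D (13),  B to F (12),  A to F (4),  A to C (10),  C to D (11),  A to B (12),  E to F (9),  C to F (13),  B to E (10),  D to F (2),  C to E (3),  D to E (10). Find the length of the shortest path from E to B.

Comparing a few candidate routes:
E → F → B: 9 + 12 = 21
E → D → F → B: 10 + 2 + 12 = 24
E → B: 10
Best route has total 10.

10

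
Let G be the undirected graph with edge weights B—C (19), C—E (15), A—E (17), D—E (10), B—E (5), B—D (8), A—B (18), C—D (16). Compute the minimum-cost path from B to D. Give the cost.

Some routes from B to D:
B-E-D: 5 + 10 = 15
B-C-E-D: 19 + 15 + 10 = 44
B-E-C-D: 5 + 15 + 16 = 36
B-D: 8
B-C-D: 19 + 16 = 35
Shortest: 8.

8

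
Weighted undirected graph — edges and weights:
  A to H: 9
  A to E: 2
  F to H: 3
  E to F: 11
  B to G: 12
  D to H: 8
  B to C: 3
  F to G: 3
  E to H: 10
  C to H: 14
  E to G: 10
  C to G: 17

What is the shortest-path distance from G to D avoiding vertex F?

Candidate routes:
G→B→C→H→D: 12 + 3 + 14 + 8 = 37
G→E→A→H→D: 10 + 2 + 9 + 8 = 29
G→C→H→D: 17 + 14 + 8 = 39
G→E→H→D: 10 + 10 + 8 = 28
Shortest: 28.

28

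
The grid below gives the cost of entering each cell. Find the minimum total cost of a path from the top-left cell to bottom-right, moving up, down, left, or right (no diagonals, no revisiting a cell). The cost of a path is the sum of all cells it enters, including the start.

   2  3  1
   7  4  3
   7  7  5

Take (0,0)→(0,1)→(0,2)→(1,2)→(2,2) for a total of 2 + 3 + 1 + 3 + 5 = 14.

14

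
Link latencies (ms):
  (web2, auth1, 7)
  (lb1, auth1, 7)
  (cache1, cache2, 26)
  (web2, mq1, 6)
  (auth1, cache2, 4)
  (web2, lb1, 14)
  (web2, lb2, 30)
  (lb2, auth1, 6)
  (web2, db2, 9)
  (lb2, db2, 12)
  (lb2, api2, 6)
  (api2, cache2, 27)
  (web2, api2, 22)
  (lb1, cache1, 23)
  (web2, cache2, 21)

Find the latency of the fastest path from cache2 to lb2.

Checking several routes:
cache2-web2-auth1-lb2: 21 + 7 + 6 = 34
cache2-auth1-web2-db2-lb2: 4 + 7 + 9 + 12 = 32
cache2-auth1-web2-api2-lb2: 4 + 7 + 22 + 6 = 39
cache2-auth1-lb2: 4 + 6 = 10
cache2-api2-lb2: 27 + 6 = 33
The minimum is 10 ms.

10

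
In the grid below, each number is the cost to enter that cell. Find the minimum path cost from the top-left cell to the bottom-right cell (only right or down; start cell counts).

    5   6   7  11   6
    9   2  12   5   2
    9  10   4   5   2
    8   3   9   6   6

40

Path (0,0) (0,1) (1,1) (1,2) (1,3) (1,4) (2,4) (3,4): 5 + 6 + 2 + 12 + 5 + 2 + 2 + 6 = 40.
For comparison, the top-then-right route costs 45.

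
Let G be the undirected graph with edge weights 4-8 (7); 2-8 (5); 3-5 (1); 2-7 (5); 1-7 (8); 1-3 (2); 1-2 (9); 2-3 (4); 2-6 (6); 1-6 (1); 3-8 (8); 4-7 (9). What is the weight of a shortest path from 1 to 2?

6

Checking several routes:
1 → 3 → 8 → 2: 2 + 8 + 5 = 15
1 → 6 → 2: 1 + 6 = 7
1 → 2: 9
1 → 7 → 2: 8 + 5 = 13
1 → 3 → 2: 2 + 4 = 6
Shortest: 6.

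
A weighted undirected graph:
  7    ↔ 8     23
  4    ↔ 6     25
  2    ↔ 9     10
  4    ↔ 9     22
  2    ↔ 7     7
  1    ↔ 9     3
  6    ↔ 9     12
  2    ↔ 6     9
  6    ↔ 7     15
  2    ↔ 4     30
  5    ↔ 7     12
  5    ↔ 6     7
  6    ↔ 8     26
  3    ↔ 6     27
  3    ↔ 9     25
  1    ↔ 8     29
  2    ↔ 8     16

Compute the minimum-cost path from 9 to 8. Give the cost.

26

Checking several routes:
9 - 6 - 8: 12 + 26 = 38
9 - 1 - 8: 3 + 29 = 32
9 - 2 - 8: 10 + 16 = 26
9 - 2 - 7 - 8: 10 + 7 + 23 = 40
9 - 6 - 2 - 8: 12 + 9 + 16 = 37
Best route has total 26.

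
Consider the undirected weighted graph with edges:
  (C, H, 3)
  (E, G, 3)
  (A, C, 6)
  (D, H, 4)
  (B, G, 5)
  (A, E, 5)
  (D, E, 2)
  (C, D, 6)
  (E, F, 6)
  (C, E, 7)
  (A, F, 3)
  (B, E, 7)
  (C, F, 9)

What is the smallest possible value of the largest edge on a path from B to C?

5

A few of the B→C routes:
B→E→F→A→C: max(7, 6, 3, 6) = 7
B→G→E→D→C: max(5, 3, 2, 6) = 6
B→G→E→F→A→C: max(5, 3, 6, 3, 6) = 6
B→G→E→D→H→C: max(5, 3, 2, 4, 3) = 5
B→G→E→A→C: max(5, 3, 5, 6) = 6
Smallest bottleneck: 5.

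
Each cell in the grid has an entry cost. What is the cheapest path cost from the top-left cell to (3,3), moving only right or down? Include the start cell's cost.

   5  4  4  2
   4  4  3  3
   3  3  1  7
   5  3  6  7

29

Best path: [0,0] → [1,0] → [2,0] → [2,1] → [2,2] → [3,2] → [3,3]
Cost: 5 + 4 + 3 + 3 + 1 + 6 + 7 = 29
For comparison, the top-then-right route costs 32.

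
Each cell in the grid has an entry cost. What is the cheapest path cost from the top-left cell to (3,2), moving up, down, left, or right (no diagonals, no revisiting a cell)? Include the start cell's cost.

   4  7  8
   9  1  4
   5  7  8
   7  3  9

Take r0c0 -> r0c1 -> r1c1 -> r2c1 -> r3c1 -> r3c2 for a total of 4 + 7 + 1 + 7 + 3 + 9 = 31.

31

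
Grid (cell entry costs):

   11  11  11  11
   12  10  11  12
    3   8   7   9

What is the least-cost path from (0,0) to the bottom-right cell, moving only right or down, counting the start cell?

Path r0c0→r1c0→r2c0→r2c1→r2c2→r2c3: 11 + 12 + 3 + 8 + 7 + 9 = 50.
(Top row then right column would cost 65.)

50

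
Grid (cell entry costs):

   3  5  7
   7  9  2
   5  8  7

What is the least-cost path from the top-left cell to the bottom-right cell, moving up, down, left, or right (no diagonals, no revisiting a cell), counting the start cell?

Path r0c0 -> r0c1 -> r0c2 -> r1c2 -> r2c2: 3 + 5 + 7 + 2 + 7 = 24.

24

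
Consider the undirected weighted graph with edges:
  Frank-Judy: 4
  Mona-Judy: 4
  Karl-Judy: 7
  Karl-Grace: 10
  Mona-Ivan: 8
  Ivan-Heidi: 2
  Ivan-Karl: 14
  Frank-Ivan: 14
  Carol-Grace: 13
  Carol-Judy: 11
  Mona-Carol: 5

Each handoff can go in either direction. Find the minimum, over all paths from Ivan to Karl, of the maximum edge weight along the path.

A few of the Ivan→Karl routes:
Ivan → Mona → Carol → Judy → Karl: max(8, 5, 11, 7) = 11
Ivan → Mona → Judy → Carol → Grace → Karl: max(8, 4, 11, 13, 10) = 13
Ivan → Mona → Judy → Karl: max(8, 4, 7) = 8
Smallest bottleneck: 8.

8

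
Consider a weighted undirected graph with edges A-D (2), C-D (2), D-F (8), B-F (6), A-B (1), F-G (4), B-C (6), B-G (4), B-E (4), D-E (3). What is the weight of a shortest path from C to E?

Checking several routes:
C → B → A → D → E: 6 + 1 + 2 + 3 = 12
C → B → E: 6 + 4 = 10
C → D → E: 2 + 3 = 5
C → D → A → B → E: 2 + 2 + 1 + 4 = 9
Best route has total 5.

5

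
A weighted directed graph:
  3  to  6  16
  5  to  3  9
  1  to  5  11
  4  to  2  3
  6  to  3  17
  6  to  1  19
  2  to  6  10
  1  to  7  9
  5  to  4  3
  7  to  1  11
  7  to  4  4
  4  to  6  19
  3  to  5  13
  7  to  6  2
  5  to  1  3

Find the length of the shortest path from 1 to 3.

Some routes from 1 to 3:
1-7-4-6-3: 9 + 4 + 19 + 17 = 49
1-7-4-2-6-3: 9 + 4 + 3 + 10 + 17 = 43
1-7-6-3: 9 + 2 + 17 = 28
1-5-3: 11 + 9 = 20
1-5-4-2-6-3: 11 + 3 + 3 + 10 + 17 = 44
Shortest: 20.

20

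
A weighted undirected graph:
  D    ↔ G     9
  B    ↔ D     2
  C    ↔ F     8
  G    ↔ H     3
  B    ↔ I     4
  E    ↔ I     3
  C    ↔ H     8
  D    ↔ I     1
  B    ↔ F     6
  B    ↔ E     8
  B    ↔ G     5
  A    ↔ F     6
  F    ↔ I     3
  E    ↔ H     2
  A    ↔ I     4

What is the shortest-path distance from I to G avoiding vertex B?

Paths from I to G avoiding B:
I -> D -> G: 1 + 9 = 10
I -> E -> H -> G: 3 + 2 + 3 = 8
I -> A -> F -> C -> H -> G: 4 + 6 + 8 + 8 + 3 = 29
I -> F -> C -> H -> G: 3 + 8 + 8 + 3 = 22
The minimum is 8.

8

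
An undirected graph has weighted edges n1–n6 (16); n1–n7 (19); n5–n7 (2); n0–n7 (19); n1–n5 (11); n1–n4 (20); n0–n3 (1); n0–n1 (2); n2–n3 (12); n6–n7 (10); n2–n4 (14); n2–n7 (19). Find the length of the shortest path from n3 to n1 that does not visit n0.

44

Candidate routes:
n3 → n2 → n7 → n1: 12 + 19 + 19 = 50
n3 → n2 → n7 → n5 → n1: 12 + 19 + 2 + 11 = 44
n3 → n2 → n7 → n6 → n1: 12 + 19 + 10 + 16 = 57
n3 → n2 → n4 → n1: 12 + 14 + 20 = 46
The minimum is 44.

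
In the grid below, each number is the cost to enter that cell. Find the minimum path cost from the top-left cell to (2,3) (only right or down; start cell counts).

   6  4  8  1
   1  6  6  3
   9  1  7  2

23

Path r0c0→r1c0→r1c1→r2c1→r2c2→r2c3: 6 + 1 + 6 + 1 + 7 + 2 = 23.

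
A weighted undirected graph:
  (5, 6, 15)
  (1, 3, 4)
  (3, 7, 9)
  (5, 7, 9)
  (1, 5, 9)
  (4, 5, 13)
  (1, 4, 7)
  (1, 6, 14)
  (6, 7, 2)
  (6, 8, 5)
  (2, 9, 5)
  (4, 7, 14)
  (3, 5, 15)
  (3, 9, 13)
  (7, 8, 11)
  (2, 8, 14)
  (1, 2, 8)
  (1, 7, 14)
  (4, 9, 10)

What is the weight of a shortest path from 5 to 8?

16

Checking several routes:
5 -> 6 -> 8: 15 + 5 = 20
5 -> 7 -> 6 -> 8: 9 + 2 + 5 = 16
5 -> 1 -> 6 -> 8: 9 + 14 + 5 = 28
5 -> 7 -> 8: 9 + 11 = 20
The minimum is 16.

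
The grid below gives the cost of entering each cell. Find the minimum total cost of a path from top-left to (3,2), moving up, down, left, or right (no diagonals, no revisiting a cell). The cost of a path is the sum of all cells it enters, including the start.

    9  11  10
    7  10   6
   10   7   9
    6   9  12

One optimal route is [0,0] [1,0] [1,1] [1,2] [2,2] [3,2].
Its cost is 9 + 7 + 10 + 6 + 9 + 12 = 53.

53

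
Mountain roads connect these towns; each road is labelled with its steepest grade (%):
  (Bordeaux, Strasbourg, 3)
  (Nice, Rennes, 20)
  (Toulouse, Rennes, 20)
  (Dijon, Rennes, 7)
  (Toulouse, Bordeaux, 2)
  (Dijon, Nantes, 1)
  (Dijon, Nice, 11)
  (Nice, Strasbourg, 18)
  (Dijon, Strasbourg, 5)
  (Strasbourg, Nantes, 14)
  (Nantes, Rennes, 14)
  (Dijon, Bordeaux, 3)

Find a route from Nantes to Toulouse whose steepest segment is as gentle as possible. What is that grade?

3

Checking several routes:
Nantes → Dijon → Strasbourg → Bordeaux → Toulouse: max(1, 5, 3, 2) = 5
Nantes → Strasbourg → Bordeaux → Toulouse: max(14, 3, 2) = 14
Nantes → Dijon → Bordeaux → Toulouse: max(1, 3, 2) = 3
Nantes → Strasbourg → Dijon → Bordeaux → Toulouse: max(14, 5, 3, 2) = 14
Nantes → Rennes → Dijon → Strasbourg → Bordeaux → Toulouse: max(14, 7, 5, 3, 2) = 14
Nantes → Rennes → Dijon → Bordeaux → Toulouse: max(14, 7, 3, 2) = 14
The minimum achievable maximum is 3%.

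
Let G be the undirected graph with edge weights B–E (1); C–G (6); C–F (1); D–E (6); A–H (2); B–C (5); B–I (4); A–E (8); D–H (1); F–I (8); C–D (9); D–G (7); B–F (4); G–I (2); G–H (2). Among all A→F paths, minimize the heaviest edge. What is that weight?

4

A few of the A→F routes:
A → H → G → C → F: max(2, 2, 6, 1) = 6
A → H → D → E → B → I → G → C → F: max(2, 1, 6, 1, 4, 2, 6, 1) = 6
A → H → D → E → B → F: max(2, 1, 6, 1, 4) = 6
A → H → G → C → B → F: max(2, 2, 6, 5, 4) = 6
A → H → G → I → B → F: max(2, 2, 2, 4, 4) = 4
A → H → G → I → B → C → F: max(2, 2, 2, 4, 5, 1) = 5
Best route has worst link 4.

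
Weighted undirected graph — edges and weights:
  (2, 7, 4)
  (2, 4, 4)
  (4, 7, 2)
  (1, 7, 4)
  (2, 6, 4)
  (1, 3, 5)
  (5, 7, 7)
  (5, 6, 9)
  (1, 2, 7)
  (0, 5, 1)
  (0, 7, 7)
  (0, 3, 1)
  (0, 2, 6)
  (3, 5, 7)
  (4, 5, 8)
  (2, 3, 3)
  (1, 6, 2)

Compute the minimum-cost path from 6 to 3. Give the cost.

Checking several routes:
6→1→3: 2 + 5 = 7
6→2→0→3: 4 + 6 + 1 = 11
6→5→0→3: 9 + 1 + 1 = 11
6→2→3: 4 + 3 = 7
Shortest: 7.

7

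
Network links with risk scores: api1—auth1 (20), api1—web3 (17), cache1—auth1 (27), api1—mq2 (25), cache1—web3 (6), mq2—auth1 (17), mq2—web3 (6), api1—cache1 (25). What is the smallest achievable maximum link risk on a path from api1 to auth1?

17

Checking several routes:
api1 → mq2 → auth1: max(25, 17) = 25
api1 → web3 → mq2 → auth1: max(17, 6, 17) = 17
api1 → auth1: max(20) = 20
Smallest bottleneck: 17.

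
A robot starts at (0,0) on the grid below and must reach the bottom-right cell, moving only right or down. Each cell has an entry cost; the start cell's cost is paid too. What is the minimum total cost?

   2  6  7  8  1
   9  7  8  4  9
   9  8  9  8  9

Path r0c0 -> r0c1 -> r0c2 -> r0c3 -> r0c4 -> r1c4 -> r2c4: 2 + 6 + 7 + 8 + 1 + 9 + 9 = 42.

42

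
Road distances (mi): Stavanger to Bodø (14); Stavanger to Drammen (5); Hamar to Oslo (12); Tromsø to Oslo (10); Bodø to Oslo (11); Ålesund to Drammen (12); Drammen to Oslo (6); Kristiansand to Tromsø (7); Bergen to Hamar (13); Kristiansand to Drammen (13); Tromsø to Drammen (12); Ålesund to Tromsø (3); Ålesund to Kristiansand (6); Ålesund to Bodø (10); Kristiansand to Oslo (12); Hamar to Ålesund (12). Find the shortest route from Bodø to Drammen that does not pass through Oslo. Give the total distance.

19

A few of the Bodø→Drammen routes:
Bodø -> Ålesund -> Kristiansand -> Drammen: 10 + 6 + 13 = 29
Bodø -> Ålesund -> Tromsø -> Kristiansand -> Drammen: 10 + 3 + 7 + 13 = 33
Bodø -> Ålesund -> Tromsø -> Drammen: 10 + 3 + 12 = 25
Bodø -> Stavanger -> Drammen: 14 + 5 = 19
Bodø -> Ålesund -> Drammen: 10 + 12 = 22
The minimum is 19 mi.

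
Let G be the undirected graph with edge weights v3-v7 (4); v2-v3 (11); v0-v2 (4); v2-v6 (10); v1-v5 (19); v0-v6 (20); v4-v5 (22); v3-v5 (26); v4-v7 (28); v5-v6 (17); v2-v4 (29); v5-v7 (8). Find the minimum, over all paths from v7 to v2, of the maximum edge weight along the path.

Comparing a few candidate routes:
v7 - v3 - v2: max(4, 11) = 11
v7 - v5 - v3 - v2: max(8, 26, 11) = 26
v7 - v3 - v5 - v6 - v2: max(4, 26, 17, 10) = 26
v7 - v5 - v6 - v0 - v2: max(8, 17, 20, 4) = 20
v7 - v5 - v6 - v2: max(8, 17, 10) = 17
Best route has worst link 11.

11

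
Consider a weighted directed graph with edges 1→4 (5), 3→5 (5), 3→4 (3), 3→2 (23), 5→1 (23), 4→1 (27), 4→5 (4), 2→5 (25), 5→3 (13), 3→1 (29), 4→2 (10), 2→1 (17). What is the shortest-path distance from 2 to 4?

22

Paths from 2 to 4:
2→5→3→1→4: 25 + 13 + 29 + 5 = 72
2→5→3→4: 25 + 13 + 3 = 41
2→1→4: 17 + 5 = 22
2→5→1→4: 25 + 23 + 5 = 53
The minimum is 22.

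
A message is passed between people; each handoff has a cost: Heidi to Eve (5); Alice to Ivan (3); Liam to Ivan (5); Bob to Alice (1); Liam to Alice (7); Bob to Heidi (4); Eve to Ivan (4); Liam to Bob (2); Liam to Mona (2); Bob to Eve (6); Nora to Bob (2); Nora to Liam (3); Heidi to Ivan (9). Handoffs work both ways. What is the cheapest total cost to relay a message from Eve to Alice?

A few of the Eve→Alice routes:
Eve → Bob → Alice: 6 + 1 = 7
Eve → Heidi → Bob → Alice: 5 + 4 + 1 = 10
Eve → Ivan → Liam → Bob → Alice: 4 + 5 + 2 + 1 = 12
Eve → Ivan → Alice: 4 + 3 = 7
Best route has total 7.

7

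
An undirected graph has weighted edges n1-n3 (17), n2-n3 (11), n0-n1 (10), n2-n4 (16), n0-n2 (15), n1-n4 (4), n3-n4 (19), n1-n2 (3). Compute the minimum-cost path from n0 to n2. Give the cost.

13

Candidate routes:
n0 - n2: 15
n0 - n1 - n3 - n4 - n2: 10 + 17 + 19 + 16 = 62
n0 - n1 - n3 - n2: 10 + 17 + 11 = 38
n0 - n1 - n4 - n3 - n2: 10 + 4 + 19 + 11 = 44
n0 - n1 - n2: 10 + 3 = 13
n0 - n1 - n4 - n2: 10 + 4 + 16 = 30
Best route has total 13.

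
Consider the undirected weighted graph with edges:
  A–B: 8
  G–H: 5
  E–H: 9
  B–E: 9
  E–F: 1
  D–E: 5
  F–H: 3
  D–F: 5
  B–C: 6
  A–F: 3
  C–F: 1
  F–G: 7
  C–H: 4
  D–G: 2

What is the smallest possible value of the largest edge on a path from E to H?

Comparing a few candidate routes:
E → F → H: max(1, 3) = 3
E → D → G → H: max(5, 2, 5) = 5
E → D → F → H: max(5, 5, 3) = 5
E → F → C → H: max(1, 1, 4) = 4
E → D → F → C → H: max(5, 5, 1, 4) = 5
The minimum achievable maximum is 3.

3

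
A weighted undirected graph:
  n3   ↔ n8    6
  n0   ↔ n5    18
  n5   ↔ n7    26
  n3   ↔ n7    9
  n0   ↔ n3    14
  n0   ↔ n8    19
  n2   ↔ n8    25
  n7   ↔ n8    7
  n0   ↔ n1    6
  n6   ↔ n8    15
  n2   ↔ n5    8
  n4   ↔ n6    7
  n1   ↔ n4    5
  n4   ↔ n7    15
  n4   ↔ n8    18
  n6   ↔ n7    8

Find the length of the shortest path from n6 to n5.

34

Comparing a few candidate routes:
n6 - n4 - n7 - n5: 7 + 15 + 26 = 48
n6 - n4 - n1 - n0 - n5: 7 + 5 + 6 + 18 = 36
n6 - n7 - n8 - n2 - n5: 8 + 7 + 25 + 8 = 48
n6 - n7 - n5: 8 + 26 = 34
Best route has total 34.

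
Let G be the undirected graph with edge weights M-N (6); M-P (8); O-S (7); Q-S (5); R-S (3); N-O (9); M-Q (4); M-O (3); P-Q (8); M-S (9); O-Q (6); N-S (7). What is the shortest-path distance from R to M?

12

A few of the R→M routes:
R→S→N→M: 3 + 7 + 6 = 16
R→S→O→M: 3 + 7 + 3 = 13
R→S→M: 3 + 9 = 12
R→S→Q→M: 3 + 5 + 4 = 12
The minimum is 12.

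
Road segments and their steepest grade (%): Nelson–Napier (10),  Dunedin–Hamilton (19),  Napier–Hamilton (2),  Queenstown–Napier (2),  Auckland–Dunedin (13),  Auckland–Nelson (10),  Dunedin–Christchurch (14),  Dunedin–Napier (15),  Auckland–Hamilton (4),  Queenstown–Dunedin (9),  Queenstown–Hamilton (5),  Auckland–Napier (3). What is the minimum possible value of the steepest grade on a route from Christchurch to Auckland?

Checking several routes:
Christchurch → Dunedin → Queenstown → Napier → Nelson → Auckland: max(14, 9, 2, 10, 10) = 14
Christchurch → Dunedin → Queenstown → Napier → Auckland: max(14, 9, 2, 3) = 14
Christchurch → Dunedin → Auckland: max(14, 13) = 14
Best route has worst link 14%.

14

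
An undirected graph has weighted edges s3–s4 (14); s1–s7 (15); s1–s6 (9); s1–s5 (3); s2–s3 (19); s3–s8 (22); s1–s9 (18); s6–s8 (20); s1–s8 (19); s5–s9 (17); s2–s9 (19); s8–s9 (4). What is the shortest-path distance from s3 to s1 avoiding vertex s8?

Routes from s3 to s1 avoiding s8:
s3 - s2 - s9 - s1: 19 + 19 + 18 = 56
s3 - s2 - s9 - s5 - s1: 19 + 19 + 17 + 3 = 58
The minimum is 56.

56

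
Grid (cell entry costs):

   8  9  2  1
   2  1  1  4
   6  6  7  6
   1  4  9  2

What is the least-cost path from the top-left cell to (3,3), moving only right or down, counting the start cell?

Cheapest: (0,0) (1,0) (1,1) (1,2) (1,3) (2,3) (3,3)
  8 + 2 + 1 + 1 + 4 + 6 + 2 = 24
For comparison, the top-then-right route costs 32.

24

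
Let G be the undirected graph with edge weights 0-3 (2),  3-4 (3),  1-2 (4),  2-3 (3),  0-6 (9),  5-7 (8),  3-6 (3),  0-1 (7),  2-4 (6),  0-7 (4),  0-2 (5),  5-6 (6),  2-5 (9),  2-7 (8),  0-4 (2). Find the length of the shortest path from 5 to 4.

Comparing a few candidate routes:
5→6→3→0→4: 6 + 3 + 2 + 2 = 13
5→7→0→4: 8 + 4 + 2 = 14
5→2→3→4: 9 + 3 + 3 = 15
5→2→4: 9 + 6 = 15
5→6→3→4: 6 + 3 + 3 = 12
Shortest: 12.

12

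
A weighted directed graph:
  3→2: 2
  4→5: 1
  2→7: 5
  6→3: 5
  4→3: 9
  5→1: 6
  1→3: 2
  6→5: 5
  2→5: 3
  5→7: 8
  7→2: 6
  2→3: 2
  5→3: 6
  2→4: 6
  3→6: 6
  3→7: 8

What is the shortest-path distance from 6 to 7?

12

Some routes from 6 to 7:
6-5-3-7: 5 + 6 + 8 = 19
6-3-7: 5 + 8 = 13
6-3-2-5-7: 5 + 2 + 3 + 8 = 18
6-5-3-2-7: 5 + 6 + 2 + 5 = 18
6-5-7: 5 + 8 = 13
6-3-2-7: 5 + 2 + 5 = 12
Best route has total 12.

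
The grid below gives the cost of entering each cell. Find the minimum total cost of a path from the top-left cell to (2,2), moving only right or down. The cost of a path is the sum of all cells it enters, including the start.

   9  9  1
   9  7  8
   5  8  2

29

One optimal route is (0,0) (0,1) (0,2) (1,2) (2,2).
Its cost is 9 + 9 + 1 + 8 + 2 = 29.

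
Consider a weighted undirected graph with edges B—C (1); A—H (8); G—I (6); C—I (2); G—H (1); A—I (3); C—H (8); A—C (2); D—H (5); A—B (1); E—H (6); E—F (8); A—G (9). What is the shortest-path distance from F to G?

15

Checking several routes:
F - E - H - A - I - G: 8 + 6 + 8 + 3 + 6 = 31
F - E - H - G: 8 + 6 + 1 = 15
F - E - H - C - I - G: 8 + 6 + 8 + 2 + 6 = 30
Best route has total 15.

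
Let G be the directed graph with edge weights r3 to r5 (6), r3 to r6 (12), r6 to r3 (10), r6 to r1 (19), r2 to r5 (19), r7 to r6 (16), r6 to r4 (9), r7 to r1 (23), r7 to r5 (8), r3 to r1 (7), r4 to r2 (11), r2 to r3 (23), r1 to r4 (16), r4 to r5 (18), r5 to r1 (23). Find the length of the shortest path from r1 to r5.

Routes from r1 to r5:
r1-r4-r5: 16 + 18 = 34
r1-r4-r2-r3-r5: 16 + 11 + 23 + 6 = 56
r1-r4-r2-r5: 16 + 11 + 19 = 46
The minimum is 34.

34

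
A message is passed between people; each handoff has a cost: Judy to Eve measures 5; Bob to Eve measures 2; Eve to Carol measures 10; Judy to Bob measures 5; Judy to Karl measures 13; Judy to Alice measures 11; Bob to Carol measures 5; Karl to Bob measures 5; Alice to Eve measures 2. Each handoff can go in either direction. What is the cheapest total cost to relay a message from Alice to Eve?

2

Candidate routes:
Alice→Judy→Bob→Eve: 11 + 5 + 2 = 18
Alice→Eve: 2
Alice→Judy→Karl→Bob→Carol→Eve: 11 + 13 + 5 + 5 + 10 = 44
Alice→Judy→Eve: 11 + 5 = 16
Alice→Judy→Bob→Carol→Eve: 11 + 5 + 5 + 10 = 31
Alice→Judy→Karl→Bob→Eve: 11 + 13 + 5 + 2 = 31
Best route has total 2.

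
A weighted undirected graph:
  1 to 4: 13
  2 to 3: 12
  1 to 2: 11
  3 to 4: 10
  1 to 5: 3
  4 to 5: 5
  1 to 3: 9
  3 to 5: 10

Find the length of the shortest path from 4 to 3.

A few of the 4→3 routes:
4 - 5 - 1 - 3: 5 + 3 + 9 = 17
4 - 5 - 3: 5 + 10 = 15
4 - 1 - 5 - 3: 13 + 3 + 10 = 26
4 - 1 - 3: 13 + 9 = 22
4 - 3: 10
Best route has total 10.

10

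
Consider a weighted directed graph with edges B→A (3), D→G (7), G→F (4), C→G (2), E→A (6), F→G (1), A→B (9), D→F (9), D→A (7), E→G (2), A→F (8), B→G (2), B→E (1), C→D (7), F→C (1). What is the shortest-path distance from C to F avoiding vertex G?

16

Candidate routes:
C-D-F: 7 + 9 = 16
C-D-A-F: 7 + 7 + 8 = 22
Best route has total 16.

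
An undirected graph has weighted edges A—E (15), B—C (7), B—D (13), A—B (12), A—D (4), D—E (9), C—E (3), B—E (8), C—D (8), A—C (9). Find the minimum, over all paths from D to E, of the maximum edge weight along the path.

8

Some routes from D to E:
D -> C -> E: max(8, 3) = 8
D -> A -> C -> E: max(4, 9, 3) = 9
D -> C -> B -> E: max(8, 7, 8) = 8
Smallest bottleneck: 8.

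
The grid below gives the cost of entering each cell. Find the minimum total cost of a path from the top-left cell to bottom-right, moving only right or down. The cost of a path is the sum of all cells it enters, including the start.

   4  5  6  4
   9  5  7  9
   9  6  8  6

Path [0,0] → [0,1] → [0,2] → [0,3] → [1,3] → [2,3]: 4 + 5 + 6 + 4 + 9 + 6 = 34.

34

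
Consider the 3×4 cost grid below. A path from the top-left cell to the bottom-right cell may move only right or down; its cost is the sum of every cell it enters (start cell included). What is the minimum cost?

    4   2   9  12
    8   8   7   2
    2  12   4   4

One optimal route is [0,0] -> [0,1] -> [1,1] -> [1,2] -> [1,3] -> [2,3].
Its cost is 4 + 2 + 8 + 7 + 2 + 4 = 27.
For comparison, the top-then-right route costs 33.

27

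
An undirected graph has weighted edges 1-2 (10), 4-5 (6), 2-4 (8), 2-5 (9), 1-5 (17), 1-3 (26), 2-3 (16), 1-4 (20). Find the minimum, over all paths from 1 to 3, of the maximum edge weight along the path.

Checking several routes:
1-2-3: max(10, 16) = 16
1-5-4-2-3: max(17, 6, 8, 16) = 17
1-5-2-3: max(17, 9, 16) = 17
The minimum achievable maximum is 16.

16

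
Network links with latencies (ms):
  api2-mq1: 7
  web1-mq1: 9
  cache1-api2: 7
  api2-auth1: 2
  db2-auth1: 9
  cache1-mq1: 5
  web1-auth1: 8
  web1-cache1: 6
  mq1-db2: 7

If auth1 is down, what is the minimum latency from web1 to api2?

A few of the web1→api2 routes:
web1 -> mq1 -> api2: 9 + 7 = 16
web1 -> cache1 -> mq1 -> api2: 6 + 5 + 7 = 18
web1 -> cache1 -> api2: 6 + 7 = 13
Best route has total 13 ms.

13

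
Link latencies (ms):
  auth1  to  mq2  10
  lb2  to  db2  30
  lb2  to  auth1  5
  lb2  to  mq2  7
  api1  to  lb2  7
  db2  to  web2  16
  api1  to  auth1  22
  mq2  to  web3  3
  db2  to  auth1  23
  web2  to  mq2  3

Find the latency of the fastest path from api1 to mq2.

Comparing a few candidate routes:
api1 → lb2 → db2 → web2 → mq2: 7 + 30 + 16 + 3 = 56
api1 → auth1 → lb2 → mq2: 22 + 5 + 7 = 34
api1 → lb2 → auth1 → mq2: 7 + 5 + 10 = 22
api1 → auth1 → mq2: 22 + 10 = 32
api1 → lb2 → auth1 → db2 → web2 → mq2: 7 + 5 + 23 + 16 + 3 = 54
api1 → lb2 → mq2: 7 + 7 = 14
The minimum is 14 ms.

14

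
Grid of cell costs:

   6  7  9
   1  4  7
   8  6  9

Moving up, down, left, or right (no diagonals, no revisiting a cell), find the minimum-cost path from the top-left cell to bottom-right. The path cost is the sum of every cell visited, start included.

Best path: (0,0) -> (1,0) -> (1,1) -> (2,1) -> (2,2)
Cost: 6 + 1 + 4 + 6 + 9 = 26

26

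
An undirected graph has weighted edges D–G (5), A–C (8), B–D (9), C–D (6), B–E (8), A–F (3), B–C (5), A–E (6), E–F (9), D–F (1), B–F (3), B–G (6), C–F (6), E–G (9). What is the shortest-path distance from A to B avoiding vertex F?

13

A few of the A→B routes:
A -> E -> B: 6 + 8 = 14
A -> C -> D -> B: 8 + 6 + 9 = 23
A -> E -> G -> B: 6 + 9 + 6 = 21
A -> C -> D -> G -> B: 8 + 6 + 5 + 6 = 25
A -> C -> B: 8 + 5 = 13
The minimum is 13.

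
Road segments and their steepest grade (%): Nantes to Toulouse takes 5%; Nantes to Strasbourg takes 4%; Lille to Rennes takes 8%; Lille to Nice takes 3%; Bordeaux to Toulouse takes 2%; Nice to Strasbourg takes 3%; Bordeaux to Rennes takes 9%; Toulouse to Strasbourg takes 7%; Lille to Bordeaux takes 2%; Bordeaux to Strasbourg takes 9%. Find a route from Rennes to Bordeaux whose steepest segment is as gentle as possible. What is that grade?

Comparing a few candidate routes:
Rennes→Lille→Nice→Strasbourg→Nantes→Toulouse→Bordeaux: max(8, 3, 3, 4, 5, 2) = 8
Rennes→Lille→Nice→Strasbourg→Bordeaux: max(8, 3, 3, 9) = 9
Rennes→Lille→Nice→Strasbourg→Toulouse→Bordeaux: max(8, 3, 3, 7, 2) = 8
Rennes→Lille→Bordeaux: max(8, 2) = 8
Best route has worst link 8%.

8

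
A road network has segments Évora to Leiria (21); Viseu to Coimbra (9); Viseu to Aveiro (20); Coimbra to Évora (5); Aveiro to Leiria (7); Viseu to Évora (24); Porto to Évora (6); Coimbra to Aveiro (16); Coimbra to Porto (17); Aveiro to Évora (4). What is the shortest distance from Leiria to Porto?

17

A few of the Leiria→Porto routes:
Leiria-Aveiro-Évora-Coimbra-Porto: 7 + 4 + 5 + 17 = 33
Leiria-Aveiro-Évora-Porto: 7 + 4 + 6 = 17
Leiria-Évora-Porto: 21 + 6 = 27
The minimum is 17.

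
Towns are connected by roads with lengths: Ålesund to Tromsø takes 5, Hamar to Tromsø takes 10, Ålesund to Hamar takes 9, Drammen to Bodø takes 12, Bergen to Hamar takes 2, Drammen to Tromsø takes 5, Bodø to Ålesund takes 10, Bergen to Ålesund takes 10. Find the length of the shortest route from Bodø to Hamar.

19

Checking several routes:
Bodø-Ålesund-Hamar: 10 + 9 = 19
Bodø-Ålesund-Bergen-Hamar: 10 + 10 + 2 = 22
Bodø-Drammen-Tromsø-Ålesund-Hamar: 12 + 5 + 5 + 9 = 31
Bodø-Drammen-Tromsø-Hamar: 12 + 5 + 10 = 27
Bodø-Ålesund-Tromsø-Hamar: 10 + 5 + 10 = 25
Best route has total 19.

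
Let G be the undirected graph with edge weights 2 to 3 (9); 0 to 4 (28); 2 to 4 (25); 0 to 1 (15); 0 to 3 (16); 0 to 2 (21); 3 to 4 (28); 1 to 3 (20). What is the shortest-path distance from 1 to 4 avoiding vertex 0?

Routes from 1 to 4 avoiding 0:
1 -> 3 -> 4: 20 + 28 = 48
1 -> 3 -> 2 -> 4: 20 + 9 + 25 = 54
The minimum is 48.

48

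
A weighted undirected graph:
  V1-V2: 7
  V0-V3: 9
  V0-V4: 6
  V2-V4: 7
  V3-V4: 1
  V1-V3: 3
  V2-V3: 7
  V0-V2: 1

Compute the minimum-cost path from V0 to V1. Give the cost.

8

Checking several routes:
V0→V2→V1: 1 + 7 = 8
V0→V3→V1: 9 + 3 = 12
V0→V2→V4→V3→V1: 1 + 7 + 1 + 3 = 12
V0→V4→V3→V1: 6 + 1 + 3 = 10
V0→V4→V2→V1: 6 + 7 + 7 = 20
V0→V2→V3→V1: 1 + 7 + 3 = 11
Shortest: 8.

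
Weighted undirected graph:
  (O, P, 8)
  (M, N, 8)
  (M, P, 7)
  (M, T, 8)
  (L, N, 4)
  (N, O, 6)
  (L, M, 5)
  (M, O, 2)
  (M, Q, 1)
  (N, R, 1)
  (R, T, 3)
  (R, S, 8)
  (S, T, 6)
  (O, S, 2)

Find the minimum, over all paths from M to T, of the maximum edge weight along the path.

5

Comparing a few candidate routes:
M → O → S → T: max(2, 2, 6) = 6
M → L → N → R → T: max(5, 4, 1, 3) = 5
M → L → N → O → S → T: max(5, 4, 6, 2, 6) = 6
M → O → N → R → T: max(2, 6, 1, 3) = 6
Smallest bottleneck: 5.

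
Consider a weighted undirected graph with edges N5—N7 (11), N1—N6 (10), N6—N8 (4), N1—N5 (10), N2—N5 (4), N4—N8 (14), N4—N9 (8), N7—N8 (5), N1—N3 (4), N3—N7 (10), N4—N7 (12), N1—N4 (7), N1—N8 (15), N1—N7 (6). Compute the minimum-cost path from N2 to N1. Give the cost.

Checking several routes:
N2 -> N5 -> N7 -> N8 -> N6 -> N1: 4 + 11 + 5 + 4 + 10 = 34
N2 -> N5 -> N1: 4 + 10 = 14
N2 -> N5 -> N7 -> N1: 4 + 11 + 6 = 21
N2 -> N5 -> N7 -> N3 -> N1: 4 + 11 + 10 + 4 = 29
Shortest: 14.

14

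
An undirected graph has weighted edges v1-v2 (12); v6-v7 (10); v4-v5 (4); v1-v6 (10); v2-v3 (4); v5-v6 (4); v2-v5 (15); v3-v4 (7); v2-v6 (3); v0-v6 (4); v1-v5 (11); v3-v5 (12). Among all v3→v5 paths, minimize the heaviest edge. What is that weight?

4

Comparing a few candidate routes:
v3-v5: max(12) = 12
v3-v2-v6-v1-v5: max(4, 3, 10, 11) = 11
v3-v2-v1-v6-v5: max(4, 12, 10, 4) = 12
v3-v4-v5: max(7, 4) = 7
v3-v2-v1-v5: max(4, 12, 11) = 12
v3-v2-v6-v5: max(4, 3, 4) = 4
Smallest bottleneck: 4.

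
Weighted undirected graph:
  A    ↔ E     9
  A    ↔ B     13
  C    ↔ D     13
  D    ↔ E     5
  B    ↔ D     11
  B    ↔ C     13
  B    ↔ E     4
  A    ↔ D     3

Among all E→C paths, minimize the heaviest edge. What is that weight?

13

A few of the E→C routes:
E-B-A-D-C: max(4, 13, 3, 13) = 13
E-B-D-C: max(4, 11, 13) = 13
E-A-D-B-C: max(9, 3, 11, 13) = 13
E-A-B-D-C: max(9, 13, 11, 13) = 13
E-B-C: max(4, 13) = 13
E-A-D-C: max(9, 3, 13) = 13
Best route has worst link 13.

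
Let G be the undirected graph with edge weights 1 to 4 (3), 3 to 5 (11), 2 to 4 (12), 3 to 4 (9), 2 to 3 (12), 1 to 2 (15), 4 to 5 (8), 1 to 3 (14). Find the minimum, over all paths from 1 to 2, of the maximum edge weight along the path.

Comparing a few candidate routes:
1 → 4 → 2: max(3, 12) = 12
1 → 3 → 5 → 4 → 2: max(14, 11, 8, 12) = 14
1 → 4 → 3 → 2: max(3, 9, 12) = 12
1 → 4 → 5 → 3 → 2: max(3, 8, 11, 12) = 12
Best route has worst link 12.

12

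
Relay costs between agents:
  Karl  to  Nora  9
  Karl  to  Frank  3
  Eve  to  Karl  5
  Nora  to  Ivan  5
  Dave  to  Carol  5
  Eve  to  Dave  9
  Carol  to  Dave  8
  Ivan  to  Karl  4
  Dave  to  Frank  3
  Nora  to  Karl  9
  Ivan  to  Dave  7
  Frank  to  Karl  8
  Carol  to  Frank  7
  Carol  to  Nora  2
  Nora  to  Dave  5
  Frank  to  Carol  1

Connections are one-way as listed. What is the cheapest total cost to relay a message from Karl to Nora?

Paths from Karl to Nora:
Karl - Nora: 9
Karl - Frank - Carol - Nora: 3 + 1 + 2 = 6
The minimum is 6.

6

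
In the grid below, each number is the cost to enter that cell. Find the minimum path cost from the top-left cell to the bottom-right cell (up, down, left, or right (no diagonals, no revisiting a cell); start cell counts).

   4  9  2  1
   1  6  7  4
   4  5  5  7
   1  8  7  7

One optimal route is (0,0) -> (1,0) -> (2,0) -> (3,0) -> (3,1) -> (3,2) -> (3,3).
Its cost is 4 + 1 + 4 + 1 + 8 + 7 + 7 = 32.

32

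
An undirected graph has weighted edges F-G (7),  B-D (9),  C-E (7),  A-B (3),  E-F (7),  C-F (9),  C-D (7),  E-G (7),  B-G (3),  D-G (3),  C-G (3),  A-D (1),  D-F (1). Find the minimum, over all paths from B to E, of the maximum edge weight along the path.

7

Checking several routes:
B→G→D→F→E: max(3, 3, 1, 7) = 7
B→G→E: max(3, 7) = 7
B→G→D→C→E: max(3, 3, 7, 7) = 7
The minimum achievable maximum is 7.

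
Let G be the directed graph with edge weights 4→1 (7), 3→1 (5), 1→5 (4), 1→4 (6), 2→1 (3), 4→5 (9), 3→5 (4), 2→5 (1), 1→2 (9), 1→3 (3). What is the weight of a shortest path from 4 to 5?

Paths from 4 to 5:
4→1→5: 7 + 4 = 11
4→1→2→5: 7 + 9 + 1 = 17
4→1→3→5: 7 + 3 + 4 = 14
4→5: 9
The minimum is 9.

9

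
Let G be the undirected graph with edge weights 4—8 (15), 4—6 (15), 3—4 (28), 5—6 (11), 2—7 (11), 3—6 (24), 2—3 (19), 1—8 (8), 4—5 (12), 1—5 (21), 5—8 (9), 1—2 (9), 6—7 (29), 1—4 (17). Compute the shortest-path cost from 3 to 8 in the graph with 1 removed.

Some routes from 3 to 8 avoiding 1:
3→6→5→8: 24 + 11 + 9 = 44
3→4→5→8: 28 + 12 + 9 = 49
3→4→8: 28 + 15 = 43
Shortest: 43.

43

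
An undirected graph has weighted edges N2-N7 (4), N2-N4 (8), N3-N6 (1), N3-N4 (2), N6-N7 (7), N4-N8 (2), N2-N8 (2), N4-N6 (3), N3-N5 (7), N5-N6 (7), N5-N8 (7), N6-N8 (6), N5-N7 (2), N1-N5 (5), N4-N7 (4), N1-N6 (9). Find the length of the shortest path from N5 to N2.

Comparing a few candidate routes:
N5 → N7 → N2: 2 + 4 = 6
N5 → N7 → N4 → N8 → N2: 2 + 4 + 2 + 2 = 10
N5 → N8 → N2: 7 + 2 = 9
The minimum is 6.

6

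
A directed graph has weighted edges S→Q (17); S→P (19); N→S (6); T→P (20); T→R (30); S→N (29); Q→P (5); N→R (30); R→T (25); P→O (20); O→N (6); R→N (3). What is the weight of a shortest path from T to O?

Routes from T to O:
T-R-N-S-Q-P-O: 30 + 3 + 6 + 17 + 5 + 20 = 81
T-P-O: 20 + 20 = 40
T-R-N-S-P-O: 30 + 3 + 6 + 19 + 20 = 78
Best route has total 40.

40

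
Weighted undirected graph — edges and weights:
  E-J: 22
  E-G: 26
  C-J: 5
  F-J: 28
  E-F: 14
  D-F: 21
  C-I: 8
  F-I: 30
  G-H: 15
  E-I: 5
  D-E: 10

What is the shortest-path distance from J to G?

Checking several routes:
J-C-I-F-E-G: 5 + 8 + 30 + 14 + 26 = 83
J-E-G: 22 + 26 = 48
J-C-I-E-G: 5 + 8 + 5 + 26 = 44
J-F-E-G: 28 + 14 + 26 = 68
J-F-D-E-G: 28 + 21 + 10 + 26 = 85
The minimum is 44.

44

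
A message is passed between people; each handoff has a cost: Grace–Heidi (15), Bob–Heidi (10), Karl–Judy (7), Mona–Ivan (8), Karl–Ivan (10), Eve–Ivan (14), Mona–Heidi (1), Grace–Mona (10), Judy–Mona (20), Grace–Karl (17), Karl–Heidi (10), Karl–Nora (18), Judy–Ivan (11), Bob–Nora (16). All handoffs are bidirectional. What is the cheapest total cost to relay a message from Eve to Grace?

Checking several routes:
Eve - Ivan - Karl - Grace: 14 + 10 + 17 = 41
Eve - Ivan - Mona - Grace: 14 + 8 + 10 = 32
Eve - Ivan - Mona - Heidi - Grace: 14 + 8 + 1 + 15 = 38
The minimum is 32.

32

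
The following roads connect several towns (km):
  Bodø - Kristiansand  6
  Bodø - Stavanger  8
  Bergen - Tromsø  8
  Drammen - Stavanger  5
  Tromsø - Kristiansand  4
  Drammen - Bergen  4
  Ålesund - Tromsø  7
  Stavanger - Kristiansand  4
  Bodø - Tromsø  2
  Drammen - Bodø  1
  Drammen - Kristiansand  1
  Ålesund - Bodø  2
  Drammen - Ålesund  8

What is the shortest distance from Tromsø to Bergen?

Comparing a few candidate routes:
Tromsø→Bergen: 8
Tromsø→Kristiansand→Drammen→Bergen: 4 + 1 + 4 = 9
Tromsø→Bodø→Kristiansand→Drammen→Bergen: 2 + 6 + 1 + 4 = 13
Tromsø→Bodø→Drammen→Bergen: 2 + 1 + 4 = 7
Best route has total 7 km.

7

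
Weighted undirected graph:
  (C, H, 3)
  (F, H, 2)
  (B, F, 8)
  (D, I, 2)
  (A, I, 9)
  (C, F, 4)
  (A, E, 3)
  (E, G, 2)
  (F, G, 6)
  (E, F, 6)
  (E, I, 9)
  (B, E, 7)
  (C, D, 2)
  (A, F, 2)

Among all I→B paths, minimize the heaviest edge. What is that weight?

7

Some routes from I to B:
I → D → C → F → G → E → B: max(2, 2, 4, 6, 2, 7) = 7
I → D → C → H → F → E → B: max(2, 2, 3, 2, 6, 7) = 7
I → D → C → H → F → A → E → B: max(2, 2, 3, 2, 2, 3, 7) = 7
I → D → C → F → A → E → B: max(2, 2, 4, 2, 3, 7) = 7
I → D → C → F → E → B: max(2, 2, 4, 6, 7) = 7
I → D → C → H → F → G → E → B: max(2, 2, 3, 2, 6, 2, 7) = 7
Smallest bottleneck: 7.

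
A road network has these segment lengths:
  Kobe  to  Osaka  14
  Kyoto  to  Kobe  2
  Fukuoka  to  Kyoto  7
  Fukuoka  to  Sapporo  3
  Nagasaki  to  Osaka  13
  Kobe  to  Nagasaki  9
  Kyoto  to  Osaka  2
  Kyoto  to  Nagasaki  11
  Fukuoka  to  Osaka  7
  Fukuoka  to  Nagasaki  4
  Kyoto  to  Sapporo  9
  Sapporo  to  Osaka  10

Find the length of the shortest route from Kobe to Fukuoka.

9

A few of the Kobe→Fukuoka routes:
Kobe → Nagasaki → Fukuoka: 9 + 4 = 13
Kobe → Kyoto → Fukuoka: 2 + 7 = 9
Kobe → Kyoto → Osaka → Fukuoka: 2 + 2 + 7 = 11
The minimum is 9.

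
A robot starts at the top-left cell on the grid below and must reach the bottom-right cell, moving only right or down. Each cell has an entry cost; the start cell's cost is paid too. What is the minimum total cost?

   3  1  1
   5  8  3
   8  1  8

Take (0,0) -> (0,1) -> (0,2) -> (1,2) -> (2,2) for a total of 3 + 1 + 1 + 3 + 8 = 16.

16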